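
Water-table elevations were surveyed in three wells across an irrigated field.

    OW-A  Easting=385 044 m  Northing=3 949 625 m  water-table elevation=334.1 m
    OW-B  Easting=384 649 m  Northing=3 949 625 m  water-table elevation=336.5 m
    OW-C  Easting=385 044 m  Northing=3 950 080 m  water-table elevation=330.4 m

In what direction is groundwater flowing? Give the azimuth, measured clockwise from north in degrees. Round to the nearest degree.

037°

∂h/∂x = (336.5 − 334.1) / (384649 − 385044) = -0.006076
∂h/∂y = (330.4 − 334.1) / (3950080 − 3949625) = -0.008132
Flow direction (−∇h) has components (+0.006076 E, +0.008132 N).
Azimuth = atan2(E, N) = atan2(+0.006076, +0.008132) = 36.8° ≈ 037°.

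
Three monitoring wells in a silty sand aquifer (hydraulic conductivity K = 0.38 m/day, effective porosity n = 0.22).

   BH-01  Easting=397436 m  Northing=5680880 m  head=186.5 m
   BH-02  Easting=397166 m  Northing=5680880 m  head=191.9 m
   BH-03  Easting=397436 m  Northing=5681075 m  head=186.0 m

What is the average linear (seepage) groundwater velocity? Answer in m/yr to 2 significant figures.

13 m/yr

∂h/∂x = (191.9 − 186.5) / (397166 − 397436) = -0.02000
∂h/∂y = (186.0 − 186.5) / (5681075 − 5680880) = -0.002564
|∇h| = √(-0.02000² + -0.002564²) = 0.02016
Seepage velocity v = K·i/n = 0.38 × 0.02016 / 0.22 = 0.03482 m/day = 12.72 m/yr.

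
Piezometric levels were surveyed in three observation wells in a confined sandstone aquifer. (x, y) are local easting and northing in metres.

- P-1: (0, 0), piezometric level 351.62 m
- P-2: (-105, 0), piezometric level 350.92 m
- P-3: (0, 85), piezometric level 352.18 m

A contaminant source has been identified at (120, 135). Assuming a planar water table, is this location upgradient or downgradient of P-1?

∂h/∂x = (350.92 − 351.62) / (-105 − 0) = +0.006667
∂h/∂y = (352.18 − 351.62) / (85 − 0) = +0.006588
Head at (120, 135) = 351.62 + (+0.006667)·(120) + (+0.006588)·(135) = 353.31 m.
That is higher than the 351.62 m at P-1, so the point is upgradient.

upgradient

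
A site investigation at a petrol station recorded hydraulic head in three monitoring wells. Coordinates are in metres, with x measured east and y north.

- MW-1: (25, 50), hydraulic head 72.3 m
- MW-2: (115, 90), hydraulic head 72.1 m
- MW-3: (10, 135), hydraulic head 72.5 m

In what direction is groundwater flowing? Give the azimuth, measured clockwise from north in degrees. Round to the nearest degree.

121°

With h = a·x + b·y + c and MW-1 as origin, the differences give:
  90·a + 40·b = -0.2
  (-15)·a + 85·b = +0.2
Eliminate b (×85 and ×40, subtract): 8250·a = -25.00 → a = ∂h/∂x = -0.003030
Back-substitute: b = ∂h/∂y = +0.001818.
Flow direction (−∇h) has components (+0.003030 E, -0.001818 N).
Azimuth = atan2(E, N) = atan2(+0.003030, -0.001818) = 121.0° ≈ 121°.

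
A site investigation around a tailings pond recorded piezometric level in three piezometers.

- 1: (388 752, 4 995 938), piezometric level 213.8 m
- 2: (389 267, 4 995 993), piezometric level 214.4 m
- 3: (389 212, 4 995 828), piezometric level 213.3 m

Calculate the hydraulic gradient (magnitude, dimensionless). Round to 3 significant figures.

With h = a·x + b·y + c and 1 as origin, the differences give:
  515·a + 55·b = +0.6
  460·a + (-110)·b = -0.5
Eliminate b (×(-110) and ×55, subtract): -81950·a = -38.50 → a = ∂h/∂x = +0.0004698
Back-substitute: b = ∂h/∂y = +0.006510.
|∇h| = √(0.0004698² + 0.006510²) = 0.006527

0.00653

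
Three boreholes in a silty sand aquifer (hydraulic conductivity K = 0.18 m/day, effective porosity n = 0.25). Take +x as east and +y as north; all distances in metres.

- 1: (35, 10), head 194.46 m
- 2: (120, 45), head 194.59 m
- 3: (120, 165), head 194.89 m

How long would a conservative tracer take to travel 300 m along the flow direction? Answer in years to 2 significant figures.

450 years

Differences from 1: to 2 (Δx, Δy, Δh) = (85, 35, +0.13); to 3 = (85, 155, +0.43).
Determinant of the coordinate differences = 85·155 − 85·35 = 10200.
∂h/∂x = [(+0.13)·155 − (+0.43)·35] / 10200 = +0.0005000
∂h/∂y = [85·(+0.43) − 85·(+0.13)] / 10200 = +0.002500
|∇h| = √(0.0005000² + 0.002500²) = 0.00255
Seepage velocity v = K·i/n = 0.18 × 0.00255 / 0.25 = 0.001836 m/day.
t = 300 / 0.001836 = 1.634e+05 days = 447 years.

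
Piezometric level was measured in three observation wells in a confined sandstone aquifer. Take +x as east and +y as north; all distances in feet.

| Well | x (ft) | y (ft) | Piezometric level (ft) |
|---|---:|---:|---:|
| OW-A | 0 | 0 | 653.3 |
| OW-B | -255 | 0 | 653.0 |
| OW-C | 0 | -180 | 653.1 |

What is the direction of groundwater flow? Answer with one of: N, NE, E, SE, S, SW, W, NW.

∂h/∂x = (653.0 − 653.3) / (-255 − 0) = +0.001176
∂h/∂y = (653.1 − 653.3) / (-180 − 0) = +0.001111
Flow = −∇h = (-0.001176 east, -0.001111 north), which points southwest.

SW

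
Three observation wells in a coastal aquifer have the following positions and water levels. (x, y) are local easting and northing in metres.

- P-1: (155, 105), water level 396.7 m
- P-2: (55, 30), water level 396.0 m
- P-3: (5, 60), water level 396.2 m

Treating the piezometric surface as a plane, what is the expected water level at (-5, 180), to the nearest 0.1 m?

Taking P-1 as reference: P-2−P-1 = (-100, -75, -0.7); P-3−P-1 = (-150, -45, -0.5).
Determinant of the coordinate differences = (-100)·(-45) − (-150)·(-75) = -6750.
∂h/∂x = [(-0.7)·(-45) − (-0.5)·(-75)] / -6750 = +0.0008889
∂h/∂y = [(-100)·(-0.5) − (-150)·(-0.7)] / -6750 = +0.008148
h(-5, 180) = 396.7 + (+0.0008889)·(-160) + (+0.008148)·(75) = 396.7 -0.142 +0.611 = 397.169 m.

397.2 m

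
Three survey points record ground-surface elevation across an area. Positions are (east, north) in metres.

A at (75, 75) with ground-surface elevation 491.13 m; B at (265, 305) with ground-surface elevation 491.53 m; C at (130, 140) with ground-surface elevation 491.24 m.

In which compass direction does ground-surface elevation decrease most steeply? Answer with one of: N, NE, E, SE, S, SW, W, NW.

SE

Taking A as reference: B−A = (190, 230, +0.40); C−A = (55, 65, +0.11).
Determinant of the coordinate differences = 190·65 − 55·230 = -300.
∂z/∂x = [(+0.40)·65 − (+0.11)·230] / -300 = -0.002333
∂z/∂y = [190·(+0.11) − 55·(+0.40)] / -300 = +0.003667
Steepest decrease is along −∇f = (+0.002333 E, -0.003667 N) → southeast.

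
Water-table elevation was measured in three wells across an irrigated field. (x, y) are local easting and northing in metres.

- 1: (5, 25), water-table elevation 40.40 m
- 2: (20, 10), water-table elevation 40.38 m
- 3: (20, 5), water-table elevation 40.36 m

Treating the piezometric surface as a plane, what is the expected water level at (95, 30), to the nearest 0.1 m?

Differences from 1: to 2 (Δx, Δy, Δh) = (15, -15, -0.02); to 3 = (15, -20, -0.04).
Solve a·Δx + b·Δy = Δh: det = 15·(-20) − 15·(-15) = -75.
∂h/∂x = [(-0.02)·(-20) − (-0.04)·(-15)] / -75 = +0.002667
∂h/∂y = [15·(-0.04) − 15·(-0.02)] / -75 = +0.004000
h(95, 30) = 40.40 + (+0.002667)·(90) + (+0.004000)·(5) = 40.40 +0.240 +0.020 = 40.660 m.

40.7 m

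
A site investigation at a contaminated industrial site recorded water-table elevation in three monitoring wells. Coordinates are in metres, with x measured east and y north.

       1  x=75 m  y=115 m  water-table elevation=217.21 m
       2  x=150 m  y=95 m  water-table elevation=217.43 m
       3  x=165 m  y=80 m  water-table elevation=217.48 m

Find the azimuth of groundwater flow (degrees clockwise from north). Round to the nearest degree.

Taking 1 as reference: 2−1 = (75, -20, +0.22); 3−1 = (90, -35, +0.27).
Determinant of the coordinate differences = 75·(-35) − 90·(-20) = -825.
∂h/∂x = [(+0.22)·(-35) − (+0.27)·(-20)] / -825 = +0.002788
∂h/∂y = [75·(+0.27) − 90·(+0.22)] / -825 = -0.0005455
Flow direction (−∇h) has components (-0.002788 E, +0.0005455 N).
Azimuth = atan2(E, N) = atan2(-0.002788, +0.0005455) = 281.1° ≈ 281°.

281°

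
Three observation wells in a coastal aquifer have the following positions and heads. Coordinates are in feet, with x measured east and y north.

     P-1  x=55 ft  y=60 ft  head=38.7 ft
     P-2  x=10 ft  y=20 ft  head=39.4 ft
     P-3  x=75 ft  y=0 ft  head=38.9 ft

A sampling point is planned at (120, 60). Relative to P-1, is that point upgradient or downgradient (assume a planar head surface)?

Taking P-1 as reference: P-2−P-1 = (-45, -40, +0.7); P-3−P-1 = (20, -60, +0.2).
Solve a·Δx + b·Δy = Δh: det = (-45)·(-60) − 20·(-40) = 3500.
∂h/∂x = [(+0.7)·(-60) − (+0.2)·(-40)] / 3500 = -0.009714
∂h/∂y = [(-45)·(+0.2) − 20·(+0.7)] / 3500 = -0.006571
Head at (120, 60) = 38.7 + (-0.009714)·(65) + (-0.006571)·(0) = 38.07 ft.
That is lower than the 38.7 ft at P-1, so the point is downgradient.

downgradient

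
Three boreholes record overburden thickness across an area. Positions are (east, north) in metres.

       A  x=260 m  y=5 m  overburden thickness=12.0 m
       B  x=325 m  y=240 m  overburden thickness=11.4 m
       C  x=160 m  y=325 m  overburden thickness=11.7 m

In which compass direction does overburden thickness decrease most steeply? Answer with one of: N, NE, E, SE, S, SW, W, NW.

NE

Taking A as reference: B−A = (65, 235, -0.6); C−A = (-100, 320, -0.3).
Determinant of the coordinate differences = 65·320 − (-100)·235 = 44300.
∂d/∂x = [(-0.6)·320 − (-0.3)·235] / 44300 = -0.002743
∂d/∂y = [65·(-0.3) − (-100)·(-0.6)] / 44300 = -0.001795
Steepest decrease is along −∇f = (+0.002743 E, +0.001795 N) → northeast.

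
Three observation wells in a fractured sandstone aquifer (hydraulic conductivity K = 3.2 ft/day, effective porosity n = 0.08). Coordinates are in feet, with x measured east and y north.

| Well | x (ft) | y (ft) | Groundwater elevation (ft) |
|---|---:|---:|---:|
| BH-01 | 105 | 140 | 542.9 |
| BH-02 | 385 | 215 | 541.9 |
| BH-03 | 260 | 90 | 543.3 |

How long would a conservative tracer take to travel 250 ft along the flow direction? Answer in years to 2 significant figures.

Differences from BH-01: to BH-02 (Δx, Δy, Δh) = (280, 75, -1.0); to BH-03 = (155, -50, +0.4).
Determinant of the coordinate differences = 280·(-50) − 155·75 = -25625.
∂h/∂x = [(-1.0)·(-50) − (+0.4)·75] / -25625 = -0.0007805
∂h/∂y = [280·(+0.4) − 155·(-1.0)] / -25625 = -0.01042
|∇h| = √(-0.0007805² + -0.01042²) = 0.01045
Seepage velocity v = K·i/n = 3.2 × 0.01045 / 0.08 = 0.418 ft/day.
t = 250 / 0.418 = 598.1 days = 1.64 years.

1.6 years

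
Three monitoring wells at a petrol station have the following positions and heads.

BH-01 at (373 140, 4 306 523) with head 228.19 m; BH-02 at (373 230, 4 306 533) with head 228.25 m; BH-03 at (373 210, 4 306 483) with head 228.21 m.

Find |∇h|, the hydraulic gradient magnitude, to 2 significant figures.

0.00082

Three-point gradient (reference BH-01): Δ to BH-02 = (90, 10, +0.06), Δ to BH-03 = (70, -40, +0.02).
∂h/∂x = +0.0006047, ∂h/∂y = +0.0005581 (det = -4300).
|∇h| = √(0.0006047² + 0.0005581²) = 0.0008229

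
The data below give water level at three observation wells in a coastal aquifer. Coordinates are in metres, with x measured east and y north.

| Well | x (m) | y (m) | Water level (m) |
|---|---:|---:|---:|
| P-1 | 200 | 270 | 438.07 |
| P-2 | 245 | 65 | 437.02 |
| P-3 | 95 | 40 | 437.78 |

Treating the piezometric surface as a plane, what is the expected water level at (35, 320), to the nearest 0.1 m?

Differences from P-1: to P-2 (Δx, Δy, Δh) = (45, -205, -1.05); to P-3 = (-105, -230, -0.29).
Determinant of the coordinate differences = 45·(-230) − (-105)·(-205) = -31875.
∂h/∂x = [(-1.05)·(-230) − (-0.29)·(-205)] / -31875 = -0.005711
∂h/∂y = [45·(-0.29) − (-105)·(-1.05)] / -31875 = +0.003868
h(35, 320) = 438.07 + (-0.005711)·(-165) + (+0.003868)·(50) = 438.07 +0.942 +0.193 = 439.206 m.

439.2 m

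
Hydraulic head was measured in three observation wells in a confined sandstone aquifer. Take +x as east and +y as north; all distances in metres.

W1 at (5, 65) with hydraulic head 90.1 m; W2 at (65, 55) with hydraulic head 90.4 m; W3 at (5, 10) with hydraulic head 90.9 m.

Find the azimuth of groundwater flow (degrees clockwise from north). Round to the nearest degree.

350°

Taking W1 as reference: W2−W1 = (60, -10, +0.3); W3−W1 = (0, -55, +0.8).
Solve a·Δx + b·Δy = Δh: det = 60·(-55) − 0·(-10) = -3300.
∂h/∂x = [(+0.3)·(-55) − (+0.8)·(-10)] / -3300 = +0.002576
∂h/∂y = [60·(+0.8) − 0·(+0.3)] / -3300 = -0.01455
Flow direction (−∇h) has components (-0.002576 E, +0.01455 N).
Azimuth = atan2(E, N) = atan2(-0.002576, +0.01455) = 350.0° ≈ 350°.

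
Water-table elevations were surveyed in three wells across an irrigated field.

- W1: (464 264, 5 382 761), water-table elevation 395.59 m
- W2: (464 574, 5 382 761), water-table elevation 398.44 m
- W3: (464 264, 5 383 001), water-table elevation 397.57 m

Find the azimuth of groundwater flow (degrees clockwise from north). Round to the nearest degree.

228°

∂h/∂x = (398.44 − 395.59) / (464574 − 464264) = +0.009194
∂h/∂y = (397.57 − 395.59) / (5383001 − 5382761) = +0.008250
Flow direction (−∇h) has components (-0.009194 E, -0.008250 N).
Azimuth = atan2(E, N) = atan2(-0.009194, -0.008250) = 228.1° ≈ 228°.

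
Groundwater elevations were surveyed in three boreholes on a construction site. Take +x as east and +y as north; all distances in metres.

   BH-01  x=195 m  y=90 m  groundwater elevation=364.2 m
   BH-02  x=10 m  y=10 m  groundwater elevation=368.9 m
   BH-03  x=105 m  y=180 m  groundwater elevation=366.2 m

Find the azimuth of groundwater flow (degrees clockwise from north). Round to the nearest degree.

085°

Taking BH-01 as reference: BH-02−BH-01 = (-185, -80, +4.7); BH-03−BH-01 = (-90, 90, +2.0).
Determinant of the coordinate differences = (-185)·90 − (-90)·(-80) = -23850.
∂h/∂x = [(+4.7)·90 − (+2.0)·(-80)] / -23850 = -0.02444
∂h/∂y = [(-185)·(+2.0) − (-90)·(+4.7)] / -23850 = -0.002222
Flow direction (−∇h) has components (+0.02444 E, +0.002222 N).
Azimuth = atan2(E, N) = atan2(+0.02444, +0.002222) = 84.8° ≈ 085°.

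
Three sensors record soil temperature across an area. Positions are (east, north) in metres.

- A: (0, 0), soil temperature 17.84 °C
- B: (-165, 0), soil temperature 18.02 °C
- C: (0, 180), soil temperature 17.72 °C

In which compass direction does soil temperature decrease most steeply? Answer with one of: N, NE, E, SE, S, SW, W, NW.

∂T/∂x = (18.02 − 17.84) / (-165 − 0) = -0.001091
∂T/∂y = (17.72 − 17.84) / (180 − 0) = -0.0006667
Steepest decrease is along −∇f = (+0.001091 E, +0.0006667 N) → northeast.

NE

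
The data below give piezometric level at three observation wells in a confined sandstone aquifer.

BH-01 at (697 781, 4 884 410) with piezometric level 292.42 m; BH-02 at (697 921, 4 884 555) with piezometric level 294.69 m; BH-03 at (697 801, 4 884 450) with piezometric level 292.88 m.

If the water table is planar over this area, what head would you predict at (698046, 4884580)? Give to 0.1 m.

296.0 m

Taking BH-01 as reference: BH-02−BH-01 = (140, 145, +2.27); BH-03−BH-01 = (20, 40, +0.46).
Solve a·Δx + b·Δy = Δh: det = 140·40 − 20·145 = 2700.
∂h/∂x = [(+2.27)·40 − (+0.46)·145] / 2700 = +0.008926
∂h/∂y = [140·(+0.46) − 20·(+2.27)] / 2700 = +0.007037
h(698046, 4884580) = 292.42 + (+0.008926)·(265) + (+0.007037)·(170) = 292.42 +2.365 +1.196 = 295.982 m.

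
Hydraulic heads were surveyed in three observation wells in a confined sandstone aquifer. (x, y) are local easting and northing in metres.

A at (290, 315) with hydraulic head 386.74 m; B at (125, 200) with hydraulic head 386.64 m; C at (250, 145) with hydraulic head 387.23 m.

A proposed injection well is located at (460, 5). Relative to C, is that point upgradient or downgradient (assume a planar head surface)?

upgradient

With h = a·x + b·y + c and A as origin, the differences give:
  (-165)·a + (-115)·b = -0.10
  (-40)·a + (-170)·b = +0.49
Eliminate b (×(-170) and ×(-115), subtract): 23450·a = 73.350 → a = ∂h/∂x = +0.003128
Back-substitute: b = ∂h/∂y = -0.003618.
Head at (460, 5) = 386.74 + (+0.003128)·(170) + (-0.003618)·(-310) = 388.39 m.
That is higher than the 387.23 m at C, so the point is upgradient.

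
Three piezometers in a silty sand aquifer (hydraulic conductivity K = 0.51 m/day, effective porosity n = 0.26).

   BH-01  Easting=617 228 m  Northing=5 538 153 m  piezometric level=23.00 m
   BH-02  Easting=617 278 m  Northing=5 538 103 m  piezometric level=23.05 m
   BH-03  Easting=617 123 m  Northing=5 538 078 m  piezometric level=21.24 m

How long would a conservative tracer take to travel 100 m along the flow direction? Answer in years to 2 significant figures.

10 years

Three-point gradient (reference BH-01): Δ to BH-02 = (50, -50, +0.05), Δ to BH-03 = (-105, -75, -1.76).
∂h/∂x = +0.01019, ∂h/∂y = +0.009194 (det = -9000).
|∇h| = √(0.01019² + 0.009194²) = 0.01372
Seepage velocity v = K·i/n = 0.51 × 0.01372 / 0.26 = 0.02691 m/day.
t = 100 / 0.02691 = 3716 days = 10.2 years.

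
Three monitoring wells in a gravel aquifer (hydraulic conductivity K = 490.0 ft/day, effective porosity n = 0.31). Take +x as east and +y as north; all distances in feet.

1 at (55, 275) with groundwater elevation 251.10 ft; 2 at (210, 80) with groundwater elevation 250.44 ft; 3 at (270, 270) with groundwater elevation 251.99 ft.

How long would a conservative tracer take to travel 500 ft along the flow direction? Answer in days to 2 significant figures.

Taking 1 as reference: 2−1 = (155, -195, -0.66); 3−1 = (215, -5, +0.89).
Determinant of the coordinate differences = 155·(-5) − 215·(-195) = 41150.
∂h/∂x = [(-0.66)·(-5) − (+0.89)·(-195)] / 41150 = +0.004298
∂h/∂y = [155·(+0.89) − 215·(-0.66)] / 41150 = +0.006801
|∇h| = √(0.004298² + 0.006801²) = 0.008045
Seepage velocity v = K·i/n = 490.0 × 0.008045 / 0.31 = 12.72 ft/day.
t = 500 / 12.72 = 39.31 days.

39 days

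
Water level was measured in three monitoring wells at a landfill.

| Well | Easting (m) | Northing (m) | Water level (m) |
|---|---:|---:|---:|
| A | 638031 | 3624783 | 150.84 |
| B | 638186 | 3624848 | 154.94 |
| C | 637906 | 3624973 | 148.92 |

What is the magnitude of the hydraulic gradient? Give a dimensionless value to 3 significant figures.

0.0247

With h = a·x + b·y + c and A as origin, the differences give:
  155·a + 65·b = +4.10
  (-125)·a + 190·b = -1.92
Eliminate b (×190 and ×65, subtract): 37575·a = 903.800 → a = ∂h/∂x = +0.02405
Back-substitute: b = ∂h/∂y = +0.005719.
|∇h| = √(0.02405² + 0.005719²) = 0.02472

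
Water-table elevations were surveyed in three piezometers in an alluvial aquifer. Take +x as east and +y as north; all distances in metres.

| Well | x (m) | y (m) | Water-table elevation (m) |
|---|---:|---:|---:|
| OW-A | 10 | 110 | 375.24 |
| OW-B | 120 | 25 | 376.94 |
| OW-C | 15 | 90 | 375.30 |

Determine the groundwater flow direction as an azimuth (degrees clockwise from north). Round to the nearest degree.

Three-point gradient (reference OW-A): Δ to OW-B = (110, -85, +1.70), Δ to OW-C = (5, -20, +0.06).
∂h/∂x = +0.01628, ∂h/∂y = +0.001070 (det = -1775).
Flow direction (−∇h) has components (-0.01628 E, -0.001070 N).
Azimuth = atan2(E, N) = atan2(-0.01628, -0.001070) = 266.2° ≈ 266°.

266°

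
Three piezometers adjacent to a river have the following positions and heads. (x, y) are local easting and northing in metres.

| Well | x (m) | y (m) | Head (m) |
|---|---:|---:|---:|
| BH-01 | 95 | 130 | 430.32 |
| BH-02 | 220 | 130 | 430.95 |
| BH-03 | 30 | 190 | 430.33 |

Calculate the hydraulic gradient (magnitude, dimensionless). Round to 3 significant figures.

0.00755

Three-point gradient (reference BH-01): Δ to BH-02 = (125, 0, +0.63), Δ to BH-03 = (-65, 60, +0.01).
∂h/∂x = +0.005040, ∂h/∂y = +0.005627 (det = 7500).
|∇h| = √(0.005040² + 0.005627²) = 0.007554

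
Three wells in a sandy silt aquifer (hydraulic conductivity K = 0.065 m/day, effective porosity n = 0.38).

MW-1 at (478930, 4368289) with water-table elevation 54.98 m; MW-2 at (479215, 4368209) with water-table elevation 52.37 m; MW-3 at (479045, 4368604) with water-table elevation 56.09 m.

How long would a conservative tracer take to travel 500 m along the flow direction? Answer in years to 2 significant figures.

830 years

With h = a·x + b·y + c and MW-1 as origin, the differences give:
  285·a + (-80)·b = -2.61
  115·a + 315·b = +1.11
Eliminate b (×315 and ×(-80), subtract): 98975·a = -733.350 → a = ∂h/∂x = -0.007409
Back-substitute: b = ∂h/∂y = +0.006229.
|∇h| = √(-0.007409² + 0.006229²) = 0.00968
Seepage velocity v = K·i/n = 0.065 × 0.00968 / 0.38 = 0.001656 m/day.
t = 500 / 0.001656 = 3.019e+05 days = 827 years.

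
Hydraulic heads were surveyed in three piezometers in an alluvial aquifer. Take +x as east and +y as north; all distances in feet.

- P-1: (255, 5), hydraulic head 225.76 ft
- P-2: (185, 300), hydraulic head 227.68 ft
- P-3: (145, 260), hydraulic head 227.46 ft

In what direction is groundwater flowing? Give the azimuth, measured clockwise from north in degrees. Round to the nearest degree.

173°

Three-point gradient (reference P-1): Δ to P-2 = (-70, 295, +1.92), Δ to P-3 = (-110, 255, +1.70).
∂h/∂x = -0.0008151, ∂h/∂y = +0.006315 (det = 14600).
Flow direction (−∇h) has components (+0.0008151 E, -0.006315 N).
Azimuth = atan2(E, N) = atan2(+0.0008151, -0.006315) = 172.6° ≈ 173°.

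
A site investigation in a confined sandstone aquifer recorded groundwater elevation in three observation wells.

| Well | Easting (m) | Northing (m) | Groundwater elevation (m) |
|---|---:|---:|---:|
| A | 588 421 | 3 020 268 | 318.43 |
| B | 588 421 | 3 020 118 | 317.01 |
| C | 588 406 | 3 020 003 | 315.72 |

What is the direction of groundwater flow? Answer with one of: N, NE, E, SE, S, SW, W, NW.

Differences from A: to B (Δx, Δy, Δh) = (0, -150, -1.42); to C = (-15, -265, -2.71).
Determinant of the coordinate differences = 0·(-265) − (-15)·(-150) = -2250.
∂h/∂x = [(-1.42)·(-265) − (-2.71)·(-150)] / -2250 = +0.01342
∂h/∂y = [0·(-2.71) − (-15)·(-1.42)] / -2250 = +0.009467
Flow = −∇h = (-0.01342 east, -0.009467 north), which points southwest.

SW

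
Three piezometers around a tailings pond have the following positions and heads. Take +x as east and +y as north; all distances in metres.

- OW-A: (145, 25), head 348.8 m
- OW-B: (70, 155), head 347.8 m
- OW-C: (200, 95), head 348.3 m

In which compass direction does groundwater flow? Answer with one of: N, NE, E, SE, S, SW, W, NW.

With h = a·x + b·y + c and OW-A as origin, the differences give:
  (-75)·a + 130·b = -1.0
  55·a + 70·b = -0.5
Eliminate b (×70 and ×130, subtract): -12400·a = -5.00 → a = ∂h/∂x = +0.0004032
Back-substitute: b = ∂h/∂y = -0.007460.
Flow = −∇h = (-0.0004032 east, +0.007460 north), which points north.

N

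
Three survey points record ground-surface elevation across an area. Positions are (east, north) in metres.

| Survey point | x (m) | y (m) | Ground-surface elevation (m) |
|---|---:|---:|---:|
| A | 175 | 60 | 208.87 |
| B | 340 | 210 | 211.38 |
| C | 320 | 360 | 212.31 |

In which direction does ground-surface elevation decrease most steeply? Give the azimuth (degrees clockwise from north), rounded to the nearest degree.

With z = a·x + b·y + c and A as origin, the differences give:
  165·a + 150·b = +2.51
  145·a + 300·b = +3.44
Eliminate b (×300 and ×150, subtract): 27750·a = 237.000 → a = ∂z/∂x = +0.008541
Back-substitute: b = ∂z/∂y = +0.007339.
Steepest decrease is along −∇f: components (-0.008541 E, -0.007339 N).
Azimuth = atan2(-0.008541, -0.007339) = 229.3° ≈ 229°.

229°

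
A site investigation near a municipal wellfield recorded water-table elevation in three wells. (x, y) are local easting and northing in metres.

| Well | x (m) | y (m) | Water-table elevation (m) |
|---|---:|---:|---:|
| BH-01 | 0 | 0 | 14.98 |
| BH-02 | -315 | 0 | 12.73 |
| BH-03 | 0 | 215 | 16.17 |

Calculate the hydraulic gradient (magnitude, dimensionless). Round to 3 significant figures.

0.00904

∂h/∂x = (12.73 − 14.98) / (-315 − 0) = +0.007143
∂h/∂y = (16.17 − 14.98) / (215 − 0) = +0.005535
|∇h| = √(0.007143² + 0.005535²) = 0.009037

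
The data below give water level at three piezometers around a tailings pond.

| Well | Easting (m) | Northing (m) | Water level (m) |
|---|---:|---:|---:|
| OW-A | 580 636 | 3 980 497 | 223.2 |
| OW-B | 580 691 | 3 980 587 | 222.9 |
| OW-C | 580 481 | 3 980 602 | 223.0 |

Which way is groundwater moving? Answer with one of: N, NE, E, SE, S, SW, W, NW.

N

With h = a·x + b·y + c and OW-A as origin, the differences give:
  55·a + 90·b = -0.3
  (-155)·a + 105·b = -0.2
Eliminate b (×105 and ×90, subtract): 19725·a = -13.50 → a = ∂h/∂x = -0.0006844
Back-substitute: b = ∂h/∂y = -0.002915.
Flow = −∇h = (+0.0006844 east, +0.002915 north), which points north.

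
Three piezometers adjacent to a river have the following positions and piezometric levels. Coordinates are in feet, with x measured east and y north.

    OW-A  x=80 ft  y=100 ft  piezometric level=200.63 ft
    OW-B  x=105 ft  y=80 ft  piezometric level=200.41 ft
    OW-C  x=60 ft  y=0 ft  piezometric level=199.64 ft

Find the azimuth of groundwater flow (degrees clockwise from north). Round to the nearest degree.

176°

Taking OW-A as reference: OW-B−OW-A = (25, -20, -0.22); OW-C−OW-A = (-20, -100, -0.99).
Solve a·Δx + b·Δy = Δh: det = 25·(-100) − (-20)·(-20) = -2900.
∂h/∂x = [(-0.22)·(-100) − (-0.99)·(-20)] / -2900 = -0.0007586
∂h/∂y = [25·(-0.99) − (-20)·(-0.22)] / -2900 = +0.01005
Flow direction (−∇h) has components (+0.0007586 E, -0.01005 N).
Azimuth = atan2(E, N) = atan2(+0.0007586, -0.01005) = 175.7° ≈ 176°.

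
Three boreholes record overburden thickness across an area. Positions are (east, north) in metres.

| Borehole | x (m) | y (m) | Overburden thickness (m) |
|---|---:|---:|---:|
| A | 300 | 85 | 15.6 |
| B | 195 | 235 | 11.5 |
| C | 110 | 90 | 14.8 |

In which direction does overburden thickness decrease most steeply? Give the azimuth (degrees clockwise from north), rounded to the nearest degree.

Three-point gradient (reference A): Δ to B = (-105, 150, -4.1), Δ to C = (-190, 5, -0.8).
∂d/∂x = +0.003557, ∂d/∂y = -0.02484 (det = 27975).
Steepest decrease is along −∇f: components (-0.003557 E, +0.02484 N).
Azimuth = atan2(-0.003557, +0.02484) = 351.9° ≈ 352°.

352°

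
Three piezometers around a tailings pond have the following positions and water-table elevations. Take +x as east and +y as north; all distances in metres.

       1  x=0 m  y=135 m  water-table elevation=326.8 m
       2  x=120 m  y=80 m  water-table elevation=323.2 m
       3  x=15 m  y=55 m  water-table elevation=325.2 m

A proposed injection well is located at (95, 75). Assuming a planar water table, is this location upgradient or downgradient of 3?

Differences from 1: to 2 (Δx, Δy, Δh) = (120, -55, -3.6); to 3 = (15, -80, -1.6).
Determinant of the coordinate differences = 120·(-80) − 15·(-55) = -8775.
∂h/∂x = [(-3.6)·(-80) − (-1.6)·(-55)] / -8775 = -0.02279
∂h/∂y = [120·(-1.6) − 15·(-3.6)] / -8775 = +0.01573
Head at (95, 75) = 326.8 + (-0.02279)·(95) + (+0.01573)·(-60) = 323.69 m.
That is lower than the 325.2 m at 3, so the point is downgradient.

downgradient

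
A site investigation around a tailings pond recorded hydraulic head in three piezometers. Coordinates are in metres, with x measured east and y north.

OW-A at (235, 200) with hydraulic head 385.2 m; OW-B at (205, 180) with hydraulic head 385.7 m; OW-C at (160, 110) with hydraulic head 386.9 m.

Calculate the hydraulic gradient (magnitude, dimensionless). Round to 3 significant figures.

0.0145

Taking OW-A as reference: OW-B−OW-A = (-30, -20, +0.5); OW-C−OW-A = (-75, -90, +1.7).
Solve a·Δx + b·Δy = Δh: det = (-30)·(-90) − (-75)·(-20) = 1200.
∂h/∂x = [(+0.5)·(-90) − (+1.7)·(-20)] / 1200 = -0.009167
∂h/∂y = [(-30)·(+1.7) − (-75)·(+0.5)] / 1200 = -0.01125
|∇h| = √(-0.009167² + -0.01125²) = 0.01451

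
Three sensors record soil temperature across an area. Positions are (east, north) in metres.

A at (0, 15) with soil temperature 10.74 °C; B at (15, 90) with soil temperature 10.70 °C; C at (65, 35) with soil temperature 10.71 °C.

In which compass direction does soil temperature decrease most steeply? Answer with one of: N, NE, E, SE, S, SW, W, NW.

NE

With T = a·x + b·y + c and A as origin, the differences give:
  15·a + 75·b = -0.04
  65·a + 20·b = -0.03
Eliminate b (×20 and ×75, subtract): -4575·a = 1.450 → a = ∂T/∂x = -0.0003169
Back-substitute: b = ∂T/∂y = -0.0004699.
Steepest decrease is along −∇f = (+0.0003169 E, +0.0004699 N) → northeast.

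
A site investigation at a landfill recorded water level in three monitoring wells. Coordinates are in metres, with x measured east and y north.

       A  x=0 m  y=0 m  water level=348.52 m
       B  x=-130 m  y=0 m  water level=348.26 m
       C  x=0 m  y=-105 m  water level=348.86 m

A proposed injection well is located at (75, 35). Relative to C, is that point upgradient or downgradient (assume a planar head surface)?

∂h/∂x = (348.26 − 348.52) / (-130 − 0) = +0.002000
∂h/∂y = (348.86 − 348.52) / (-105 − 0) = -0.003238
Head at (75, 35) = 348.52 + (+0.002000)·(75) + (-0.003238)·(35) = 348.56 m.
That is lower than the 348.86 m at C, so the point is downgradient.

downgradient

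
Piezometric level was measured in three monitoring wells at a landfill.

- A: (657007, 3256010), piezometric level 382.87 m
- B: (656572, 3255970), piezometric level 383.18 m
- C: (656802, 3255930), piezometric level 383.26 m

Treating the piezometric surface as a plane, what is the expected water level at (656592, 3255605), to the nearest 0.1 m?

Differences from A: to B (Δx, Δy, Δh) = (-435, -40, +0.31); to C = (-205, -80, +0.39).
Determinant of the coordinate differences = (-435)·(-80) − (-205)·(-40) = 26600.
∂h/∂x = [(+0.31)·(-80) − (+0.39)·(-40)] / 26600 = -0.0003459
∂h/∂y = [(-435)·(+0.39) − (-205)·(+0.31)] / 26600 = -0.003989
h(656592, 3255605) = 382.87 + (-0.0003459)·(-415) + (-0.003989)·(-405) = 382.87 +0.144 +1.615 = 384.629 m.

384.6 m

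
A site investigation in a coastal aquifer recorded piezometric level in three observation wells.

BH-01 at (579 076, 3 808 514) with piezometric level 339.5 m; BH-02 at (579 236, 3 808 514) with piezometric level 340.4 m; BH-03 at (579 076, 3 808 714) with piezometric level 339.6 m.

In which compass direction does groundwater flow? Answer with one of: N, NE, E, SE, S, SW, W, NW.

∂h/∂x = (340.4 − 339.5) / (579236 − 579076) = +0.005625
∂h/∂y = (339.6 − 339.5) / (3808714 − 3808514) = +0.0005000
Flow = −∇h = (-0.005625 east, -0.0005000 north), which points west.

W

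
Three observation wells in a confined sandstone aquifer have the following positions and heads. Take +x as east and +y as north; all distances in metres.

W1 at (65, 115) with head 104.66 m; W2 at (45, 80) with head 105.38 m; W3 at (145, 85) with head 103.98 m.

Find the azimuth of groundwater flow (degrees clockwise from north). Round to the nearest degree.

046°

Differences from W1: to W2 (Δx, Δy, Δh) = (-20, -35, +0.72); to W3 = (80, -30, -0.68).
Solve a·Δx + b·Δy = Δh: det = (-20)·(-30) − 80·(-35) = 3400.
∂h/∂x = [(+0.72)·(-30) − (-0.68)·(-35)] / 3400 = -0.01335
∂h/∂y = [(-20)·(-0.68) − 80·(+0.72)] / 3400 = -0.01294
Flow direction (−∇h) has components (+0.01335 E, +0.01294 N).
Azimuth = atan2(E, N) = atan2(+0.01335, +0.01294) = 45.9° ≈ 046°.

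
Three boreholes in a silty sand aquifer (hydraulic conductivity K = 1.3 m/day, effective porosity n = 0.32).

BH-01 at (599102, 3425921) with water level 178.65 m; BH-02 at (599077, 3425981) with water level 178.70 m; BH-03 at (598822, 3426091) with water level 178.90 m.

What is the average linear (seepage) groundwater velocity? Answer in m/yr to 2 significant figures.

1.2 m/yr

With h = a·x + b·y + c and BH-01 as origin, the differences give:
  (-25)·a + 60·b = +0.05
  (-280)·a + 170·b = +0.25
Eliminate b (×170 and ×60, subtract): 12550·a = -6.500 → a = ∂h/∂x = -0.0005179
Back-substitute: b = ∂h/∂y = +0.0006175.
|∇h| = √(-0.0005179² + 0.0006175²) = 0.0008059
Seepage velocity v = K·i/n = 1.3 × 0.0008059 / 0.32 = 0.003274 m/day = 1.196 m/yr.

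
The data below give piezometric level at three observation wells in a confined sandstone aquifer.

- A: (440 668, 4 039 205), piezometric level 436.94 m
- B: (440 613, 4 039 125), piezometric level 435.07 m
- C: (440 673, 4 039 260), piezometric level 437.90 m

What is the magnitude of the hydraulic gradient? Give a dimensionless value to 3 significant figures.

Taking A as reference: B−A = (-55, -80, -1.87); C−A = (5, 55, +0.96).
Solve a·Δx + b·Δy = Δh: det = (-55)·55 − 5·(-80) = -2625.
∂h/∂x = [(-1.87)·55 − (+0.96)·(-80)] / -2625 = +0.009924
∂h/∂y = [(-55)·(+0.96) − 5·(-1.87)] / -2625 = +0.01655
|∇h| = √(0.009924² + 0.01655²) = 0.0193

0.0193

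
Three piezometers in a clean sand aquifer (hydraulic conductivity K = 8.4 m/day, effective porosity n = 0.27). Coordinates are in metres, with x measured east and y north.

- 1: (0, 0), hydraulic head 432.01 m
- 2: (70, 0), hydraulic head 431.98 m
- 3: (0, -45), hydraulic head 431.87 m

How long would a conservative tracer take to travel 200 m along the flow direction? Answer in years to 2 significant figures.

∂h/∂x = (431.98 − 432.01) / (70 − 0) = -0.0004286
∂h/∂y = (431.87 − 432.01) / (-45 − 0) = +0.003111
|∇h| = √(-0.0004286² + 0.003111²) = 0.00314
Seepage velocity v = K·i/n = 8.4 × 0.00314 / 0.27 = 0.09769 m/day.
t = 200 / 0.09769 = 2047 days = 5.6 years.

5.6 years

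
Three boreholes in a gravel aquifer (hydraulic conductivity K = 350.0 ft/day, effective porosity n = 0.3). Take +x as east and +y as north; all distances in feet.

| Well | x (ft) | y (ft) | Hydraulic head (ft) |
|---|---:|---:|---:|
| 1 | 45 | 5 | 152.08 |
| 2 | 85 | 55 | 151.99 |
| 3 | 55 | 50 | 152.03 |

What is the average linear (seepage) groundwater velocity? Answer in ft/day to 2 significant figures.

1.7 ft/day

Taking 1 as reference: 2−1 = (40, 50, -0.09); 3−1 = (10, 45, -0.05).
Determinant of the coordinate differences = 40·45 − 10·50 = 1300.
∂h/∂x = [(-0.09)·45 − (-0.05)·50] / 1300 = -0.001192
∂h/∂y = [40·(-0.05) − 10·(-0.09)] / 1300 = -0.0008462
|∇h| = √(-0.001192² + -0.0008462²) = 0.001462
Seepage velocity v = K·i/n = 350.0 × 0.001462 / 0.3 = 1.706 ft/day.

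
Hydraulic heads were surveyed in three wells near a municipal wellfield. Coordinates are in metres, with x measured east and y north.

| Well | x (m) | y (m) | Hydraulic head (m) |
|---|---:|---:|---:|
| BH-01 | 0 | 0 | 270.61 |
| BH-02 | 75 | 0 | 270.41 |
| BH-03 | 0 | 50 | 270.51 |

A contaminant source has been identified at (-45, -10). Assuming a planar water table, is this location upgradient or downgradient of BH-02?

upgradient

∂h/∂x = (270.41 − 270.61) / (75 − 0) = -0.002667
∂h/∂y = (270.51 − 270.61) / (50 − 0) = -0.002000
Head at (-45, -10) = 270.61 + (-0.002667)·(-45) + (-0.002000)·(-10) = 270.75 m.
That is higher than the 270.41 m at BH-02, so the point is upgradient.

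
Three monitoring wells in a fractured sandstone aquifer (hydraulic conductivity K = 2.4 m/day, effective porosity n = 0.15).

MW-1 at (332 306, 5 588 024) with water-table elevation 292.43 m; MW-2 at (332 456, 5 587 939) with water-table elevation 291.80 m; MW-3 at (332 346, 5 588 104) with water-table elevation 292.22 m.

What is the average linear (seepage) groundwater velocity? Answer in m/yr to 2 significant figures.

Differences from MW-1: to MW-2 (Δx, Δy, Δh) = (150, -85, -0.63); to MW-3 = (40, 80, -0.21).
Determinant of the coordinate differences = 150·80 − 40·(-85) = 15400.
∂h/∂x = [(-0.63)·80 − (-0.21)·(-85)] / 15400 = -0.004432
∂h/∂y = [150·(-0.21) − 40·(-0.63)] / 15400 = -0.0004091
|∇h| = √(-0.004432² + -0.0004091²) = 0.004451
Seepage velocity v = K·i/n = 2.4 × 0.004451 / 0.15 = 0.07122 m/day = 26.01 m/yr.

26 m/yr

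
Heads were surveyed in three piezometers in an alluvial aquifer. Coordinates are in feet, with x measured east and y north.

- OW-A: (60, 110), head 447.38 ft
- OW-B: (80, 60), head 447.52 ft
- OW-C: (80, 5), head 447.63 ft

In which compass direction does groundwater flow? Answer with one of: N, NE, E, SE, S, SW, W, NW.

NW

Differences from OW-A: to OW-B (Δx, Δy, Δh) = (20, -50, +0.14); to OW-C = (20, -105, +0.25).
Determinant of the coordinate differences = 20·(-105) − 20·(-50) = -1100.
∂h/∂x = [(+0.14)·(-105) − (+0.25)·(-50)] / -1100 = +0.002000
∂h/∂y = [20·(+0.25) − 20·(+0.14)] / -1100 = -0.002000
Flow = −∇h = (-0.002000 east, +0.002000 north), which points northwest.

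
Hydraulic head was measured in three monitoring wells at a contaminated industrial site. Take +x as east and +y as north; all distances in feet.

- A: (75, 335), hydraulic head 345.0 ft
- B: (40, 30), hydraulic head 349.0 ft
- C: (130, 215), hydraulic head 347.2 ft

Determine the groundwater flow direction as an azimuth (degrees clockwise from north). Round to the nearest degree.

Three-point gradient (reference A): Δ to B = (-35, -305, +4.0), Δ to C = (55, -120, +2.2).
∂h/∂x = +0.009106, ∂h/∂y = -0.01416 (det = 20975).
Flow direction (−∇h) has components (-0.009106 E, +0.01416 N).
Azimuth = atan2(E, N) = atan2(-0.009106, +0.01416) = 327.3° ≈ 327°.

327°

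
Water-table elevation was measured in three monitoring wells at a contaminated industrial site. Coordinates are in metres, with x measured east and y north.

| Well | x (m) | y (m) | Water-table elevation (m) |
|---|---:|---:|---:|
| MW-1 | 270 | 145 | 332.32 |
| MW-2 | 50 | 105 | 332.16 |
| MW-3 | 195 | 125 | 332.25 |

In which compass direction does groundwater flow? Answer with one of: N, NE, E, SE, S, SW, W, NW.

Differences from MW-1: to MW-2 (Δx, Δy, Δh) = (-220, -40, -0.16); to MW-3 = (-75, -20, -0.07).
Determinant of the coordinate differences = (-220)·(-20) − (-75)·(-40) = 1400.
∂h/∂x = [(-0.16)·(-20) − (-0.07)·(-40)] / 1400 = +0.0002857
∂h/∂y = [(-220)·(-0.07) − (-75)·(-0.16)] / 1400 = +0.002429
Flow = −∇h = (-0.0002857 east, -0.002429 north), which points south.

S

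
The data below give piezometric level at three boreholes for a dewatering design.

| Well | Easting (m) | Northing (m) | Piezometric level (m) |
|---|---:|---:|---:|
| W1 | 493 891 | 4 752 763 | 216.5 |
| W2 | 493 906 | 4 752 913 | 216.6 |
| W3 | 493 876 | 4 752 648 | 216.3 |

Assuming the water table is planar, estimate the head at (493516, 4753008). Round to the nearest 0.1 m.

202.6 m

With h = a·x + b·y + c and W1 as origin, the differences give:
  15·a + 150·b = +0.1
  (-15)·a + (-115)·b = -0.2
Eliminate b (×(-115) and ×150, subtract): 525·a = 18.50 → a = ∂h/∂x = +0.03524
Back-substitute: b = ∂h/∂y = -0.002857.
h(493516, 4753008) = 216.5 + (+0.03524)·(-375) + (-0.002857)·(245) = 216.5 -13.214 -0.700 = 202.586 m.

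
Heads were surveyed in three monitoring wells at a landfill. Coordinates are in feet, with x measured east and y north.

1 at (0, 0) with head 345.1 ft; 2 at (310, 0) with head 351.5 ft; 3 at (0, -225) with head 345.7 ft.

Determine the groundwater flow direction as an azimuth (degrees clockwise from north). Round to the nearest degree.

∂h/∂x = (351.5 − 345.1) / (310 − 0) = +0.02065
∂h/∂y = (345.7 − 345.1) / (-225 − 0) = -0.002667
Flow direction (−∇h) has components (-0.02065 E, +0.002667 N).
Azimuth = atan2(E, N) = atan2(-0.02065, +0.002667) = 277.4° ≈ 277°.

277°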